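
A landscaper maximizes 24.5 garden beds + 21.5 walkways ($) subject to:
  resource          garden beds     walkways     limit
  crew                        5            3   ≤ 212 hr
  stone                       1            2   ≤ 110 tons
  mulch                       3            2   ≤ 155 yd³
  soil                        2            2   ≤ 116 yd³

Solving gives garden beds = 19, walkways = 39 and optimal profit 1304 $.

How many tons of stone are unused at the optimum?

13

stone used = 1·19 + 2·39 = 97; slack = 110 − 97 = 13.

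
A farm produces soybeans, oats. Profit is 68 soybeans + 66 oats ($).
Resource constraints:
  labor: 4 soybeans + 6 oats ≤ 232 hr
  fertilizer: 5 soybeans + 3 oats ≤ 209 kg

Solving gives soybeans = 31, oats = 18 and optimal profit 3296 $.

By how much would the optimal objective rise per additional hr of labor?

7

Both labor and fertilizer are binding at x*.
From A_Bᵀ y = c: 4·y_labor + 5·y_fertilizer = 68; 6·y_labor + 3·y_fertilizer = 66.
This yields shadow prices y_labor = 7, y_fertilizer = 8.
Shadow price of labor = 7.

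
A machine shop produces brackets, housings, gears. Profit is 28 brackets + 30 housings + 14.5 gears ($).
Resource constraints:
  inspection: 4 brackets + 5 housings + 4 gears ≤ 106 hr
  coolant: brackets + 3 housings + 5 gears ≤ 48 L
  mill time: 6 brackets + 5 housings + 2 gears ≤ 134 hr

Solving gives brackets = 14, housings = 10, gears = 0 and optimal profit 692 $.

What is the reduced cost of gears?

-5.5

Check each constraint at x*: inspection 106/106 (tight); coolant 44/48 (slack 4); mill time 134/134 (tight).
By complementary slackness, y = 0 for the non-binding constraint.
Dual feasibility on the basic columns requires 4·y_inspection + 6·y_mill time = 28, 5·y_inspection + 5·y_mill time = 30.
→ y_inspection = 4 and y_mill time = 2.
Reduced cost of gears: c₃ − yᵀa₃ = 14.5 − (4·4 + 2·2) = 14.5 − 20 = -5.5.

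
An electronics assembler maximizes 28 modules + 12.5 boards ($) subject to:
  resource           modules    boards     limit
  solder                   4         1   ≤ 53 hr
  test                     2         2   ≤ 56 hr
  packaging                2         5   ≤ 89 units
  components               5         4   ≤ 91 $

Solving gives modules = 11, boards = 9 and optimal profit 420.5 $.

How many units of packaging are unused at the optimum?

22

packaging used = 2·11 + 5·9 = 67; slack = 89 − 67 = 22.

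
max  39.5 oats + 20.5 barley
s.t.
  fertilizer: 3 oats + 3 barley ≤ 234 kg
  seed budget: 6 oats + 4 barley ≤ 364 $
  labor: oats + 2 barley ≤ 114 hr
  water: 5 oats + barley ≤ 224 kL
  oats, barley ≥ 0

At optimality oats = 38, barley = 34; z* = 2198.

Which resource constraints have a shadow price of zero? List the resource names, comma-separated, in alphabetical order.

fertilizer, labor

fertilizer: 216/234 (slack 18)
seed budget: 364/364 (binding)
labor: 106/114 (slack 8)
water: 224/224 (binding)
By complementary slackness, a constraint with positive slack has shadow price 0 → fertilizer, labor.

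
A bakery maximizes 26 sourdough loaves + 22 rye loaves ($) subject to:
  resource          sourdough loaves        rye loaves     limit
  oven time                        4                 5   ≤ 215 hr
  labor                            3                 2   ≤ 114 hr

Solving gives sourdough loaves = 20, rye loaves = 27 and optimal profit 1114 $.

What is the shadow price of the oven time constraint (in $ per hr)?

2

Check each constraint at x*: oven time 215/215 (tight); labor 114/114 (tight).
The binding rows give the dual system: 4·y_oven time + 3·y_labor = 26 and 5·y_oven time + 2·y_labor = 22.
→ y_oven time = 2 and y_labor = 6.
Shadow price of oven time = 2.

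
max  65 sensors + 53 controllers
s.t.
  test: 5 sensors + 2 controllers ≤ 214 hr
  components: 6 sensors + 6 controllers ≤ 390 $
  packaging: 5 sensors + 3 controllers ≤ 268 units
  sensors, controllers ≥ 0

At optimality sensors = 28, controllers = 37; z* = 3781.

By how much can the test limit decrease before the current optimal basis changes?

84

Binding constraints: test, components. The basis is B = [[5,2],[6,6]] with det 18.
Per unit decrease in test, x* moves by d = (-0.3333, 0.3333).
The basis stays optimal until sensors reaches 0; allowable decrease = 84 hr.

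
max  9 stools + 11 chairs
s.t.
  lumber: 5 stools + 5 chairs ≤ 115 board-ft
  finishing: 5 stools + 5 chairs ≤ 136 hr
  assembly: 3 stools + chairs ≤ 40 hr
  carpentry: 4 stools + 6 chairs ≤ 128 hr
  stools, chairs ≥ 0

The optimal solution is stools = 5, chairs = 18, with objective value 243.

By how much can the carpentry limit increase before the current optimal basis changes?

10

Binding constraints: lumber, carpentry. The basis is B = [[5,5],[4,6]] with det 10.
Per unit increase in carpentry, x* moves by d = (-0.5, 0.5).
The basis stays optimal until stools reaches 0; allowable increase = 10 hr.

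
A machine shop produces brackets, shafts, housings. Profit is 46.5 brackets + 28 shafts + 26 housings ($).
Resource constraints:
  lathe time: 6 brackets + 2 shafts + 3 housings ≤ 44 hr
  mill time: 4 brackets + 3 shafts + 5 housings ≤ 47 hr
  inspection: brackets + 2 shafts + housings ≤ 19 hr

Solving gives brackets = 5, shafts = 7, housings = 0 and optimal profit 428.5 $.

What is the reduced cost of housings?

Check each constraint at x*: lathe time 44/44 (tight); mill time 41/47 (slack 6); inspection 19/19 (tight).
Since mill time is not tight, its dual is 0.
Dual feasibility on the basic columns requires 6·y_lathe time + 1·y_inspection = 46.5, 2·y_lathe time + 2·y_inspection = 28.
Solving: y_lathe time = 6.5, y_inspection = 7.5.
Reduced cost of housings: c₃ − yᵀa₃ = 26 − (6.5·3 + 7.5·1) = 26 − 27 = -1.

-1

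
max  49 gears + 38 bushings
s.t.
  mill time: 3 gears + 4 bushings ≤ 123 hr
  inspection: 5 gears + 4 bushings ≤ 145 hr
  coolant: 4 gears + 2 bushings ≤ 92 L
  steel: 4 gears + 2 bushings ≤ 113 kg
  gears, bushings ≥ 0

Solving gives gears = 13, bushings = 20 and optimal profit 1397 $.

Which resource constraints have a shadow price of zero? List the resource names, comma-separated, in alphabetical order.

mill time, steel

mill time: 119/123 (slack 4)
inspection: 145/145 (binding)
coolant: 92/92 (binding)
steel: 92/113 (slack 21)
By complementary slackness, a constraint with positive slack has shadow price 0 → mill time, steel.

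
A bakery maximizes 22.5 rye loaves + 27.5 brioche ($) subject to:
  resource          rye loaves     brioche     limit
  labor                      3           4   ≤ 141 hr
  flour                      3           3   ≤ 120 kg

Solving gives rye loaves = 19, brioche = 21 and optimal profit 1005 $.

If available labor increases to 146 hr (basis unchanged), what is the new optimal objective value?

1030

At the optimum: labor uses 141 of 141 (binding); flour uses 120 of 120 (binding).
Dual feasibility on the basic columns requires 3·y_labor + 3·y_flour = 22.5, 4·y_labor + 3·y_flour = 27.5.
This yields shadow prices y_labor = 5, y_flour = 2.5.
Δz = y_labor·Δb = 5 × (5) = 25, so new z* = 1005 + 25 = 1030.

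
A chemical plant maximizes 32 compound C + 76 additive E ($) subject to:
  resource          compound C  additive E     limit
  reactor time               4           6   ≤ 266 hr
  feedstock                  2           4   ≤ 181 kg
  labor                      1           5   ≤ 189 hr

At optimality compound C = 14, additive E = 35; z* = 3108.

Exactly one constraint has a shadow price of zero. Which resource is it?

feedstock

reactor time: 266/266 (binding)
feedstock: 168/181 (slack 13)
labor: 189/189 (binding)
By complementary slackness, a constraint with positive slack has shadow price 0 → feedstock.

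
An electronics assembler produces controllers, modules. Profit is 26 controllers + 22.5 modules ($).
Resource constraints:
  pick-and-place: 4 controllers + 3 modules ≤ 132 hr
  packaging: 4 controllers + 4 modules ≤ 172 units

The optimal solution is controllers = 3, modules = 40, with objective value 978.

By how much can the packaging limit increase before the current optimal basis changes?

4

Binding constraints: pick-and-place, packaging. The basis is B = [[4,3],[4,4]] with det 4.
Per unit increase in packaging, x* moves by d = (-0.75, 1).
The basis stays optimal until controllers reaches 0; allowable increase = 4 units.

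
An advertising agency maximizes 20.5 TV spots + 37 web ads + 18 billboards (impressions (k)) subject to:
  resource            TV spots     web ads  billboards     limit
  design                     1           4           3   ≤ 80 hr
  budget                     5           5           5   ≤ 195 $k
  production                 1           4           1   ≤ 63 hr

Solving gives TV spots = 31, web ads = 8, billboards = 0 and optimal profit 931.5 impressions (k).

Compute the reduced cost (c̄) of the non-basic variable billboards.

At the optimum: design uses 63 of 80 (slack = 17); budget uses 195 of 195 (binding); production uses 63 of 63 (binding).
Since design is not tight, its dual is 0.
From A_Bᵀ y = c: 5·y_budget + 1·y_production = 20.5; 5·y_budget + 4·y_production = 37.
Solving: y_budget = 3, y_production = 5.5.
Reduced cost of billboards: c₃ − yᵀa₃ = 18 − (3·5 + 5.5·1) = 18 − 20.5 = -2.5.

-2.5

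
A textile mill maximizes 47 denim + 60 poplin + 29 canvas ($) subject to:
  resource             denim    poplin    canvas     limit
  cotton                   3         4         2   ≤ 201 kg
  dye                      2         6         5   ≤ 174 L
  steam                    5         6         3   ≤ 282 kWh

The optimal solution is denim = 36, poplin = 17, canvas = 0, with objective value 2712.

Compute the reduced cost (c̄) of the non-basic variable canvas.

-3

Binding: dye and steam. Non-binding: cotton (25 unused).
By complementary slackness, y = 0 for the non-binding constraint.
From A_Bᵀ y = c: 2·y_dye + 5·y_steam = 47; 6·y_dye + 6·y_steam = 60.
Solving: y_dye = 1, y_steam = 9.
Reduced cost of canvas: c₃ − yᵀa₃ = 29 − (1·5 + 9·3) = 29 − 32 = -3.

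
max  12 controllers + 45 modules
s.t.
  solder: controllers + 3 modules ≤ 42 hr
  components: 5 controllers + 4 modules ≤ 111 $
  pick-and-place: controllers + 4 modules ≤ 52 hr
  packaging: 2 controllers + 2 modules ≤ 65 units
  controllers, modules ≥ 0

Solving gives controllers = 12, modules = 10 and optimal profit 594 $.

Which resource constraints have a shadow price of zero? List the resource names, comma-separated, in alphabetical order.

solder: 42/42 (binding)
components: 100/111 (slack 11)
pick-and-place: 52/52 (binding)
packaging: 44/65 (slack 21)
By complementary slackness, a constraint with positive slack has shadow price 0 → components, packaging.

components, packaging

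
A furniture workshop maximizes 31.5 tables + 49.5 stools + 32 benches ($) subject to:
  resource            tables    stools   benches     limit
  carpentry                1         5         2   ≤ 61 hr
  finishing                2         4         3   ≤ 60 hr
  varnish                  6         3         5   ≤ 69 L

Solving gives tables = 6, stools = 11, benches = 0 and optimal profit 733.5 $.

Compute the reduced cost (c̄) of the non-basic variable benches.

Check each constraint at x*: carpentry 61/61 (tight); finishing 56/60 (slack 4); varnish 69/69 (tight).
By complementary slackness, y = 0 for the non-binding constraint.
From A_Bᵀ y = c: 1·y_carpentry + 6·y_varnish = 31.5; 5·y_carpentry + 3·y_varnish = 49.5.
Solving: y_carpentry = 7.5, y_varnish = 4.
Reduced cost of benches: c₃ − yᵀa₃ = 32 − (7.5·2 + 4·5) = 32 − 35 = -3.

-3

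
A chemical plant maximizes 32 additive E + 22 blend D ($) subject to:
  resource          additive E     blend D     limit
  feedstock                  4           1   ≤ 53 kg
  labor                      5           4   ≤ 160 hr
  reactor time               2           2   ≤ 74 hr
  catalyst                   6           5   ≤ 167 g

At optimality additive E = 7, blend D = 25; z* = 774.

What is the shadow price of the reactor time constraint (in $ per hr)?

Binding: feedstock and catalyst. Non-binding: labor (25 unused), reactor time (10 unused).
Since labor, reactor time are not tight, their duals are 0.
The binding rows give the dual system: 4·y_feedstock + 6·y_catalyst = 32 and 1·y_feedstock + 5·y_catalyst = 22.
Solving: y_feedstock = 2, y_catalyst = 4.
Shadow price of reactor time = 0.

0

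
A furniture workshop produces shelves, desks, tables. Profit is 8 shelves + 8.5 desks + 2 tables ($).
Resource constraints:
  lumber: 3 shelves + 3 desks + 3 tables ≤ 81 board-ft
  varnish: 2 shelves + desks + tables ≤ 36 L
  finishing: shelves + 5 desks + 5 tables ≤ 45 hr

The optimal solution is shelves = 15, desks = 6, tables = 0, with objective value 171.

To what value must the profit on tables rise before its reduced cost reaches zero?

8.5

Binding: varnish and finishing. Non-binding: lumber (18 unused).
Slack constraints have shadow price 0 (complementary slackness).
Dual feasibility on the basic columns requires 2·y_varnish + 1·y_finishing = 8, 1·y_varnish + 5·y_finishing = 8.5.
→ y_varnish = 3.5 and y_finishing = 1.
tables enters the basis when its profit ≥ yᵀa₃ = 3.5·1 + 1·5 = 8.5.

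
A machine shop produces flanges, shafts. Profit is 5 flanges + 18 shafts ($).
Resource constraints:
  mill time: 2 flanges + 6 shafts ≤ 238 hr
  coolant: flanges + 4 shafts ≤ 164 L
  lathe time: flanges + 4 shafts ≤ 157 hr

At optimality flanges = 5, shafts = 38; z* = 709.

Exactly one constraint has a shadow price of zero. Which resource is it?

mill time: 238/238 (binding)
coolant: 157/164 (slack 7)
lathe time: 157/157 (binding)
By complementary slackness, a constraint with positive slack has shadow price 0 → coolant.

coolant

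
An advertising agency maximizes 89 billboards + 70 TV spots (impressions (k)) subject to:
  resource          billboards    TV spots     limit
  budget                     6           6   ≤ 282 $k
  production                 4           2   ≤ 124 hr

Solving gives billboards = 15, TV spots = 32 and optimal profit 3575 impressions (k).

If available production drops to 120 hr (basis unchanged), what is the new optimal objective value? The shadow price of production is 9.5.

Δb = -4, so new z* = 3575 + (9.5)·(-4) = 3575 − 38 = 3537.

3537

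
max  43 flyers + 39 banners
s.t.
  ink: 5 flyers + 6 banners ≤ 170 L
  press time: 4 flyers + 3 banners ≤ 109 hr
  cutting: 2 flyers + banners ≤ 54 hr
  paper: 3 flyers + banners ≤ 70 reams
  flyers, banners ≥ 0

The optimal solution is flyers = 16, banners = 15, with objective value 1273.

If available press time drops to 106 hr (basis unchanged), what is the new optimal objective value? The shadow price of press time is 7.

Δb = -3, so new z* = 1273 + (7)·(-3) = 1273 − 21 = 1252.

1252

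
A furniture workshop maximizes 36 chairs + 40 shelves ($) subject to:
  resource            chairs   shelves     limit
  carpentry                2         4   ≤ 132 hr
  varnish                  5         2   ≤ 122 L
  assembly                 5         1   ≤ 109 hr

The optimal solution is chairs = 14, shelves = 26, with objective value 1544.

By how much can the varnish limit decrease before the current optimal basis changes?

Binding constraints: carpentry, varnish. The basis is B = [[2,4],[5,2]] with det -16.
Per unit decrease in varnish, x* moves by d = (-0.25, 0.125).
The basis stays optimal until chairs reaches 0; allowable decrease = 56 L.

56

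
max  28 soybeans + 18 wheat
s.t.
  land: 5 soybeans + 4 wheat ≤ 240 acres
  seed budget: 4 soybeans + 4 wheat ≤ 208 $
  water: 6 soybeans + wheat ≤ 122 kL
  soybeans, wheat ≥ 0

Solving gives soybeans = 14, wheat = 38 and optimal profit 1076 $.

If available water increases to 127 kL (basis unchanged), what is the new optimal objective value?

Binding: seed budget and water. Non-binding: land (18 unused).
Since land is not tight, its dual is 0.
From A_Bᵀ y = c: 4·y_seed budget + 6·y_water = 28; 4·y_seed budget + 1·y_water = 18.
→ y_seed budget = 4 and y_water = 2.
Δz = y_water·Δb = 2 × (5) = 10, so new z* = 1076 + 10 = 1086.

1086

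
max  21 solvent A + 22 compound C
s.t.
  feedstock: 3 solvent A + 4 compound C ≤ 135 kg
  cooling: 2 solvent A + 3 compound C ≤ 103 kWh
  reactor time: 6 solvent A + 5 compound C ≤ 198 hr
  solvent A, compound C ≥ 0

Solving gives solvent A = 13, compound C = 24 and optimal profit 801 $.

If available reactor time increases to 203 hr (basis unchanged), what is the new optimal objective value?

811

At the optimum: feedstock uses 135 of 135 (binding); cooling uses 98 of 103 (slack = 5); reactor time uses 198 of 198 (binding).
By complementary slackness, y = 0 for the non-binding constraint.
From A_Bᵀ y = c: 3·y_feedstock + 6·y_reactor time = 21; 4·y_feedstock + 5·y_reactor time = 22.
Solving: y_feedstock = 3, y_reactor time = 2.
Δz = y_reactor time·Δb = 2 × (5) = 10, so new z* = 801 + 10 = 811.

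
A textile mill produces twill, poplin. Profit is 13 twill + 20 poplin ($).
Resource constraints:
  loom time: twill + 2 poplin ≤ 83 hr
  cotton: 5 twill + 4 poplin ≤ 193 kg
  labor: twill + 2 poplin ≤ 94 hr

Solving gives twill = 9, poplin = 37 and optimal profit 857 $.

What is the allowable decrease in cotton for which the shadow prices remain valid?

27

Binding constraints: loom time, cotton. The basis is B = [[1,2],[5,4]] with det -6.
Per unit decrease in cotton, x* moves by d = (-0.3333, 0.1667).
The basis stays optimal until twill reaches 0; allowable decrease = 27 kg.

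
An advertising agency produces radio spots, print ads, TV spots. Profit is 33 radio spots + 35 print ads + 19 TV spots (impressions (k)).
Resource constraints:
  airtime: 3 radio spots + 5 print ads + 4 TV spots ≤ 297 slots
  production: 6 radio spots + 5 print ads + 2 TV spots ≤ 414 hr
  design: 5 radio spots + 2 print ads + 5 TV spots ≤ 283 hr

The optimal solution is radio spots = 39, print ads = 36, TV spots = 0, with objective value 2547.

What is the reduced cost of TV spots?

Check each constraint at x*: airtime 297/297 (tight); production 414/414 (tight); design 267/283 (slack 16).
Since design is not tight, its dual is 0.
Dual feasibility on the basic columns requires 3·y_airtime + 6·y_production = 33, 5·y_airtime + 5·y_production = 35.
This yields shadow prices y_airtime = 3, y_production = 4.
Reduced cost of TV spots: c₃ − yᵀa₃ = 19 − (3·4 + 4·2) = 19 − 20 = -1.

-1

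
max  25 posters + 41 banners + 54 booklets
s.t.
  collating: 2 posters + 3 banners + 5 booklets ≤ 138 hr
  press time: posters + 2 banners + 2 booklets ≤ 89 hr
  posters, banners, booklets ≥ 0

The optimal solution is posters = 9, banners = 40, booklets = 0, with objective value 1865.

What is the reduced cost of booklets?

-5

Both collating and press time are binding at x*.
Dual feasibility on the basic columns requires 2·y_collating + 1·y_press time = 25, 3·y_collating + 2·y_press time = 41.
This yields shadow prices y_collating = 9, y_press time = 7.
Reduced cost of booklets: c₃ − yᵀa₃ = 54 − (9·5 + 7·2) = 54 − 59 = -5.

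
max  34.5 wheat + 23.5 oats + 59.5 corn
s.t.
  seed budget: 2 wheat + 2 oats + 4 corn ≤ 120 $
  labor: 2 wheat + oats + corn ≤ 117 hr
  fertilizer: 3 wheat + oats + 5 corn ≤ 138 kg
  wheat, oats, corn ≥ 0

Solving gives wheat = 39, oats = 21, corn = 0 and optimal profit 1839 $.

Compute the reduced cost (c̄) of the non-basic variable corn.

-4

At the optimum: seed budget uses 120 of 120 (binding); labor uses 99 of 117 (slack = 18); fertilizer uses 138 of 138 (binding).
Slack constraints have shadow price 0 (complementary slackness).
The binding rows give the dual system: 2·y_seed budget + 3·y_fertilizer = 34.5 and 2·y_seed budget + 1·y_fertilizer = 23.5.
This yields shadow prices y_seed budget = 9, y_fertilizer = 5.5.
Reduced cost of corn: c₃ − yᵀa₃ = 59.5 − (9·4 + 5.5·5) = 59.5 − 63.5 = -4.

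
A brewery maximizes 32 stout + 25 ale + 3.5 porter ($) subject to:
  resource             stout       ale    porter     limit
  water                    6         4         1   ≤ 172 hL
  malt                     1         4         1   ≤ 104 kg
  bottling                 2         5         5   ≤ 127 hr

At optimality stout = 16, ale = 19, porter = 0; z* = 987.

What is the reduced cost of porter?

At the optimum: water uses 172 of 172 (binding); malt uses 92 of 104 (slack = 12); bottling uses 127 of 127 (binding).
Since malt is not tight, its dual is 0.
From A_Bᵀ y = c: 6·y_water + 2·y_bottling = 32; 4·y_water + 5·y_bottling = 25.
→ y_water = 5 and y_bottling = 1.
Reduced cost of porter: c₃ − yᵀa₃ = 3.5 − (5·1 + 1·5) = 3.5 − 10 = -6.5.

-6.5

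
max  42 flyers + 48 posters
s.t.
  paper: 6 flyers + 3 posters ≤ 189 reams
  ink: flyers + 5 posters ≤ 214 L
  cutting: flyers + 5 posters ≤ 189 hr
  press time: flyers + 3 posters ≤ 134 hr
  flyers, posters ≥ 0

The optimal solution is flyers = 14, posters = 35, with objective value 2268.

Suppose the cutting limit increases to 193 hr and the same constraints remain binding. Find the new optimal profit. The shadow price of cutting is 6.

2292

Δb = 4, so new z* = 2268 + (6)·(4) = 2268 + 24 = 2292.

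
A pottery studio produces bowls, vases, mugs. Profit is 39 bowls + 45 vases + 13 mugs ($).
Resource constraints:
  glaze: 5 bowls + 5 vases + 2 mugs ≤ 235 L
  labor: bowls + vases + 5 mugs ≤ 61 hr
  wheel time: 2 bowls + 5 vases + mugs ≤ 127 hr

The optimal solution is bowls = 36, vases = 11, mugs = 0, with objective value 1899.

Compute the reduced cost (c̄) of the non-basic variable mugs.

-3

Check each constraint at x*: glaze 235/235 (tight); labor 47/61 (slack 14); wheel time 127/127 (tight).
Slack constraints have shadow price 0 (complementary slackness).
Dual feasibility on the basic columns requires 5·y_glaze + 2·y_wheel time = 39, 5·y_glaze + 5·y_wheel time = 45.
Solving: y_glaze = 7, y_wheel time = 2.
Reduced cost of mugs: c₃ − yᵀa₃ = 13 − (7·2 + 2·1) = 13 − 16 = -3.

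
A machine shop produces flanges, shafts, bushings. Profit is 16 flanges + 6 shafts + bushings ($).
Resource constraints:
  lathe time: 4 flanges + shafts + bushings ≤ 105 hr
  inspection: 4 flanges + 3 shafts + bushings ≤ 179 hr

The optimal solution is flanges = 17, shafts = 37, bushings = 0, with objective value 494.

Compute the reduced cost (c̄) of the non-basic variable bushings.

-3

Check each constraint at x*: lathe time 105/105 (tight); inspection 179/179 (tight).
The binding rows give the dual system: 4·y_lathe time + 4·y_inspection = 16 and 1·y_lathe time + 3·y_inspection = 6.
Solving: y_lathe time = 3, y_inspection = 1.
Reduced cost of bushings: c₃ − yᵀa₃ = 1 − (3·1 + 1·1) = 1 − 4 = -3.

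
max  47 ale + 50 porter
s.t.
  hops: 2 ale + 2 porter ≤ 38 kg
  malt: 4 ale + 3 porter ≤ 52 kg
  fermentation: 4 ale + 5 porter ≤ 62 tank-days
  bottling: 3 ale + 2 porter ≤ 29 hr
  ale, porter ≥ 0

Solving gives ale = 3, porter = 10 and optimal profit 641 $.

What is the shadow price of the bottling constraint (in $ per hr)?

Binding: fermentation and bottling. Non-binding: hops (12 unused), malt (10 unused).
By complementary slackness, y = 0 for the non-binding constraints.
The binding rows give the dual system: 4·y_fermentation + 3·y_bottling = 47 and 5·y_fermentation + 2·y_bottling = 50.
This yields shadow prices y_fermentation = 8, y_bottling = 5.
Shadow price of bottling = 5.

5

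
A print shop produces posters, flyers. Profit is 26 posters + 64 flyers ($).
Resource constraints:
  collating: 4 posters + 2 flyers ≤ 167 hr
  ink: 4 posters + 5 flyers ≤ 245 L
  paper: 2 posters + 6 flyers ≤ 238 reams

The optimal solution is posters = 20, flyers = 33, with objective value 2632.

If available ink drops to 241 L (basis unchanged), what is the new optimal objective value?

2624

Binding: ink and paper. Non-binding: collating (21 unused).
Since collating is not tight, its dual is 0.
From A_Bᵀ y = c: 4·y_ink + 2·y_paper = 26; 5·y_ink + 6·y_paper = 64.
→ y_ink = 2 and y_paper = 9.
Δz = y_ink·Δb = 2 × (-4) = -8, so new z* = 2632 − 8 = 2624.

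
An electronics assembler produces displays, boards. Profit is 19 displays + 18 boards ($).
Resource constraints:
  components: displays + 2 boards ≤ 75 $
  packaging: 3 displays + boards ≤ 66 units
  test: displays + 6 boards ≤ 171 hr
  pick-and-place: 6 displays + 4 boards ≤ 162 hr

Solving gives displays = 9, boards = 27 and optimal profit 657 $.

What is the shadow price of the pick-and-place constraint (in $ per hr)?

Check each constraint at x*: components 63/75 (slack 12); packaging 54/66 (slack 12); test 171/171 (tight); pick-and-place 162/162 (tight).
Since components, packaging are not tight, their duals are 0.
The binding rows give the dual system: 1·y_test + 6·y_pick-and-place = 19 and 6·y_test + 4·y_pick-and-place = 18.
This yields shadow prices y_test = 1, y_pick-and-place = 3.
Shadow price of pick-and-place = 3.

3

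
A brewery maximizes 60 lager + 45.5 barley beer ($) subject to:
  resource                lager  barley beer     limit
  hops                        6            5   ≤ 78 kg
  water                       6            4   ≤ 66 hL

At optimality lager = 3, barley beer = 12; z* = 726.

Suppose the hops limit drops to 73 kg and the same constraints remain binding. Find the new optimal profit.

698.5

Check each constraint at x*: hops 78/78 (tight); water 66/66 (tight).
The binding rows give the dual system: 6·y_hops + 6·y_water = 60 and 5·y_hops + 4·y_water = 45.5.
→ y_hops = 5.5 and y_water = 4.5.
Δz = y_hops·Δb = 5.5 × (-5) = -27.5, so new z* = 726 − 27.5 = 698.5.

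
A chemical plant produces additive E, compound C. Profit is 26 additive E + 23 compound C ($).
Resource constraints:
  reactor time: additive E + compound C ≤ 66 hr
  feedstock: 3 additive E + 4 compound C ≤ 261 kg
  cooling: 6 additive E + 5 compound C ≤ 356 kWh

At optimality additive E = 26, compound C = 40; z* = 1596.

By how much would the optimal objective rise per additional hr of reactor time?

8

At the optimum: reactor time uses 66 of 66 (binding); feedstock uses 238 of 261 (slack = 23); cooling uses 356 of 356 (binding).
Since feedstock is not tight, its dual is 0.
The binding rows give the dual system: 1·y_reactor time + 6·y_cooling = 26 and 1·y_reactor time + 5·y_cooling = 23.
→ y_reactor time = 8 and y_cooling = 3.
Shadow price of reactor time = 8.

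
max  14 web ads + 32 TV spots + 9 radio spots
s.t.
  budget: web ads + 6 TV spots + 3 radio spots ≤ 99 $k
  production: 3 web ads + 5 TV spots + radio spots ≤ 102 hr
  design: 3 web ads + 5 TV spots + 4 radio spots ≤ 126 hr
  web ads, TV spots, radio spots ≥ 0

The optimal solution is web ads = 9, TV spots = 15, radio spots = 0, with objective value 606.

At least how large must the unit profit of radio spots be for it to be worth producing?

Binding: budget and production. Non-binding: design (24 unused).
Slack constraints have shadow price 0 (complementary slackness).
The binding rows give the dual system: 1·y_budget + 3·y_production = 14 and 6·y_budget + 5·y_production = 32.
This yields shadow prices y_budget = 2, y_production = 4.
radio spots enters the basis when its profit ≥ yᵀa₃ = 2·3 + 4·1 = 10.

10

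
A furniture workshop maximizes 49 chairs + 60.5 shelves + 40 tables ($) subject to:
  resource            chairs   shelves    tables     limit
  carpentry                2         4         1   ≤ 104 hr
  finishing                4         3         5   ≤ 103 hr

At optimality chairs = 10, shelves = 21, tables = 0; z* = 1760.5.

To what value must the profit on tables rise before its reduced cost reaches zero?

Check each constraint at x*: carpentry 104/104 (tight); finishing 103/103 (tight).
The binding rows give the dual system: 2·y_carpentry + 4·y_finishing = 49 and 4·y_carpentry + 3·y_finishing = 60.5.
Solving: y_carpentry = 9.5, y_finishing = 7.5.
tables enters the basis when its profit ≥ yᵀa₃ = 9.5·1 + 7.5·5 = 47.

47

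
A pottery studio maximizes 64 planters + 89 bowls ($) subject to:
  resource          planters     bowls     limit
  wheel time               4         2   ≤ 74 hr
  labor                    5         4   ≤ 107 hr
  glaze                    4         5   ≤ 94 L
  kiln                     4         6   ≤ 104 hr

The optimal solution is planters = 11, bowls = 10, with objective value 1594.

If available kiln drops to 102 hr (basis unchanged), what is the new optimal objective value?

Binding: glaze and kiln. Non-binding: wheel time (10 unused), labor (12 unused).
Since wheel time, labor are not tight, their duals are 0.
Dual feasibility on the basic columns requires 4·y_glaze + 4·y_kiln = 64, 5·y_glaze + 6·y_kiln = 89.
This yields shadow prices y_glaze = 7, y_kiln = 9.
Δz = y_kiln·Δb = 9 × (-2) = -18, so new z* = 1594 − 18 = 1576.

1576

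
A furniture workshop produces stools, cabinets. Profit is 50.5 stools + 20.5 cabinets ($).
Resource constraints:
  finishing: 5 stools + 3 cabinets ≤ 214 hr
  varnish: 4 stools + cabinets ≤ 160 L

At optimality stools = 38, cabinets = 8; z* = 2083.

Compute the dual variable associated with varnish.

At the optimum: finishing uses 214 of 214 (binding); varnish uses 160 of 160 (binding).
From A_Bᵀ y = c: 5·y_finishing + 4·y_varnish = 50.5; 3·y_finishing + 1·y_varnish = 20.5.
This yields shadow prices y_finishing = 4.5, y_varnish = 7.
Shadow price of varnish = 7.

7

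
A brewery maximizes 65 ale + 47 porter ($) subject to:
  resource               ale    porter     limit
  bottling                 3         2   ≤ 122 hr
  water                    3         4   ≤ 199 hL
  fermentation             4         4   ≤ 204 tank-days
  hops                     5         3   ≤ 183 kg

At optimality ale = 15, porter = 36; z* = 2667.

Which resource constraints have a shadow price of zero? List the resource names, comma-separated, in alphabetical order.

bottling: 117/122 (slack 5)
water: 189/199 (slack 10)
fermentation: 204/204 (binding)
hops: 183/183 (binding)
By complementary slackness, a constraint with positive slack has shadow price 0 → bottling, water.

bottling, water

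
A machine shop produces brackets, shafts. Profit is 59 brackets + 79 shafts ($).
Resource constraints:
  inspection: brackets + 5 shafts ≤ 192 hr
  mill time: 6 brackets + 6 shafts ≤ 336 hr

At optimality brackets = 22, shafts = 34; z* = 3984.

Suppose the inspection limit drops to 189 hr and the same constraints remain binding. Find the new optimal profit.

At the optimum: inspection uses 192 of 192 (binding); mill time uses 336 of 336 (binding).
Dual feasibility on the basic columns requires 1·y_inspection + 6·y_mill time = 59, 5·y_inspection + 6·y_mill time = 79.
Solving: y_inspection = 5, y_mill time = 9.
Δz = y_inspection·Δb = 5 × (-3) = -15, so new z* = 3984 − 15 = 3969.

3969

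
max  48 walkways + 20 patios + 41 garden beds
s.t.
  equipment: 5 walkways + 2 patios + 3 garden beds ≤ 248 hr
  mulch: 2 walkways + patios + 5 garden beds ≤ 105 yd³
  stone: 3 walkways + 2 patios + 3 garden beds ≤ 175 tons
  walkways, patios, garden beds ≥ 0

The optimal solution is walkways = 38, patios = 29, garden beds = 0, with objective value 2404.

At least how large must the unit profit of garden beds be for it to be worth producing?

Binding: equipment and mulch. Non-binding: stone (3 unused).
By complementary slackness, y = 0 for the non-binding constraint.
Dual feasibility on the basic columns requires 5·y_equipment + 2·y_mulch = 48, 2·y_equipment + 1·y_mulch = 20.
→ y_equipment = 8 and y_mulch = 4.
garden beds enters the basis when its profit ≥ yᵀa₃ = 8·3 + 4·5 = 44.

44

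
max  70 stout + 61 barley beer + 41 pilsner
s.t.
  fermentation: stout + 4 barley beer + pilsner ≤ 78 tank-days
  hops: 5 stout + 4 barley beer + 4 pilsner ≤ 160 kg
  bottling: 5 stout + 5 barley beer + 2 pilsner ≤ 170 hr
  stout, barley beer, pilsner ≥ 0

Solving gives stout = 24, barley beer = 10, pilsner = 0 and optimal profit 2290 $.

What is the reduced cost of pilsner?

Check each constraint at x*: fermentation 64/78 (slack 14); hops 160/160 (tight); bottling 170/170 (tight).
By complementary slackness, y = 0 for the non-binding constraint.
The binding rows give the dual system: 5·y_hops + 5·y_bottling = 70 and 4·y_hops + 5·y_bottling = 61.
Solving: y_hops = 9, y_bottling = 5.
Reduced cost of pilsner: c₃ − yᵀa₃ = 41 − (9·4 + 5·2) = 41 − 46 = -5.

-5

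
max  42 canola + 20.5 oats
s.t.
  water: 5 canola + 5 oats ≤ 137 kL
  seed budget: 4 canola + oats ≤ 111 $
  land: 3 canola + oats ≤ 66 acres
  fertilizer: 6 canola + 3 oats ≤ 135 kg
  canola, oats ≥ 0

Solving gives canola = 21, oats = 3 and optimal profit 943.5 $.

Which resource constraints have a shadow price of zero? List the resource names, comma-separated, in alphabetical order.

seed budget, water

water: 120/137 (slack 17)
seed budget: 87/111 (slack 24)
land: 66/66 (binding)
fertilizer: 135/135 (binding)
By complementary slackness, a constraint with positive slack has shadow price 0 → seed budget, water.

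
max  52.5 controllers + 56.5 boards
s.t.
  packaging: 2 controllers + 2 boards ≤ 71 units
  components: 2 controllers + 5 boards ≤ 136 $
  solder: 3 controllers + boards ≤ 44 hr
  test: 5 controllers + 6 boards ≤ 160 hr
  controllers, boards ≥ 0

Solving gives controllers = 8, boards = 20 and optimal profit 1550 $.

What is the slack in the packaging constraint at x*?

packaging used = 2·8 + 2·20 = 56; slack = 71 − 56 = 15.

15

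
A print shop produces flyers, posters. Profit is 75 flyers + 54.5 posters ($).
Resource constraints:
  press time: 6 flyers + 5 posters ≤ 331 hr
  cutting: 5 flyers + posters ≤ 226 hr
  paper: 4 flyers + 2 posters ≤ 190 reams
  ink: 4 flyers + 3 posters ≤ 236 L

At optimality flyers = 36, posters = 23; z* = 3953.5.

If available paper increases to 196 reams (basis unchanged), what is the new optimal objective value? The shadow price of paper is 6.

Δb = 6, so new z* = 3953.5 + (6)·(6) = 3953.5 + 36 = 3989.5.

3989.5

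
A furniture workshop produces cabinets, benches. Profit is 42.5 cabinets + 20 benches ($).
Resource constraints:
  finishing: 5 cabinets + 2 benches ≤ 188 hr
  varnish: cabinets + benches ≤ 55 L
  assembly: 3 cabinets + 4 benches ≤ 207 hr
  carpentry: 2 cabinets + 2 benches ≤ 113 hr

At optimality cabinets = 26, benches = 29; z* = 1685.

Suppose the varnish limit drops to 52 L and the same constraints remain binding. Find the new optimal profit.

At the optimum: finishing uses 188 of 188 (binding); varnish uses 55 of 55 (binding); assembly uses 194 of 207 (slack = 13); carpentry uses 110 of 113 (slack = 3).
Slack constraints have shadow price 0 (complementary slackness).
From A_Bᵀ y = c: 5·y_finishing + 1·y_varnish = 42.5; 2·y_finishing + 1·y_varnish = 20.
→ y_finishing = 7.5 and y_varnish = 5.
Δz = y_varnish·Δb = 5 × (-3) = -15, so new z* = 1685 − 15 = 1670.

1670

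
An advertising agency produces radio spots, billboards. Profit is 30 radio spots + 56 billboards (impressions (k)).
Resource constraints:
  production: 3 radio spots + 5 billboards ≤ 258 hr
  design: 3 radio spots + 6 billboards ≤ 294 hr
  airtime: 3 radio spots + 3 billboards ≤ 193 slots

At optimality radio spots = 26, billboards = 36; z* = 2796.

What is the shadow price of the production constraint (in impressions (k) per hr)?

Binding: production and design. Non-binding: airtime (7 unused).
Slack constraints have shadow price 0 (complementary slackness).
From A_Bᵀ y = c: 3·y_production + 3·y_design = 30; 5·y_production + 6·y_design = 56.
→ y_production = 4 and y_design = 6.
Shadow price of production = 4.

4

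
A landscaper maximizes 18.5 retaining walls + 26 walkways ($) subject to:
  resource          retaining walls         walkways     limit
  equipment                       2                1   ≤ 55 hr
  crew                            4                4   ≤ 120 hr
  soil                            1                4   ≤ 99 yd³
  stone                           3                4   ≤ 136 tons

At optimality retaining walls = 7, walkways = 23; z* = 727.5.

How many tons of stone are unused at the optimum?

23

stone used = 3·7 + 4·23 = 113; slack = 136 − 113 = 23.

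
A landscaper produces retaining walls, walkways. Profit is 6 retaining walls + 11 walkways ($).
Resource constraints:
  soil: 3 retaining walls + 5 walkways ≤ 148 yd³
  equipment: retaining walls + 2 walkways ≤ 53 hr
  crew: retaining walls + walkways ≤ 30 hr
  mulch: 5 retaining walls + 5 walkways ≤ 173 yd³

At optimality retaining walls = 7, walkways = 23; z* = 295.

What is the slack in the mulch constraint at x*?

mulch used = 5·7 + 5·23 = 150; slack = 173 − 150 = 23.

23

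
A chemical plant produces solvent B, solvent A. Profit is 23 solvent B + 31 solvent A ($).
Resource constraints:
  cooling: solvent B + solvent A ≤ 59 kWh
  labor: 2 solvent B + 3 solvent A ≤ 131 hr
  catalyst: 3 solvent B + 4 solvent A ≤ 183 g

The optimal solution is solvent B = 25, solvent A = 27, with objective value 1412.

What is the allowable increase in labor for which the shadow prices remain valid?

Binding constraints: labor, catalyst. The basis is B = [[2,3],[3,4]] with det -1.
Per unit increase in labor, x* moves by d = (-4, 3).
The basis stays optimal until solvent B reaches 0; allowable increase = 6.25 hr.

6.25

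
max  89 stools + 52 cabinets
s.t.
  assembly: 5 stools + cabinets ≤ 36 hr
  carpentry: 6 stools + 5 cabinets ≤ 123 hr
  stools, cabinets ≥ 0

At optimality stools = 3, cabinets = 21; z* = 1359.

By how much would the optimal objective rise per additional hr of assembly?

Check each constraint at x*: assembly 36/36 (tight); carpentry 123/123 (tight).
From A_Bᵀ y = c: 5·y_assembly + 6·y_carpentry = 89; 1·y_assembly + 5·y_carpentry = 52.
This yields shadow prices y_assembly = 7, y_carpentry = 9.
Shadow price of assembly = 7.

7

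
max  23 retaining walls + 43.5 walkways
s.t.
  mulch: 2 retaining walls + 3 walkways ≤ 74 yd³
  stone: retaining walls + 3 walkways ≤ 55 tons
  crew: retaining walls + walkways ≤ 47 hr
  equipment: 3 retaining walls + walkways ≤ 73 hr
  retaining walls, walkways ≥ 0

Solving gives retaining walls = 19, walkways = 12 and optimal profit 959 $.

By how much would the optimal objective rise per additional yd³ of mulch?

8.5

Check each constraint at x*: mulch 74/74 (tight); stone 55/55 (tight); crew 31/47 (slack 16); equipment 69/73 (slack 4).
Slack constraints have shadow price 0 (complementary slackness).
Dual feasibility on the basic columns requires 2·y_mulch + 1·y_stone = 23, 3·y_mulch + 3·y_stone = 43.5.
→ y_mulch = 8.5 and y_stone = 6.
Shadow price of mulch = 8.5.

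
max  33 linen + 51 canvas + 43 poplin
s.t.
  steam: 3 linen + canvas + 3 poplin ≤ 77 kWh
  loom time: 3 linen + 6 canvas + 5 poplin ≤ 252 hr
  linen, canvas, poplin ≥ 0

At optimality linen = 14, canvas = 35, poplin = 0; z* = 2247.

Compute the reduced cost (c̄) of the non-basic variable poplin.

-6

Both steam and loom time are binding at x*.
Dual feasibility on the basic columns requires 3·y_steam + 3·y_loom time = 33, 1·y_steam + 6·y_loom time = 51.
→ y_steam = 3 and y_loom time = 8.
Reduced cost of poplin: c₃ − yᵀa₃ = 43 − (3·3 + 8·5) = 43 − 49 = -6.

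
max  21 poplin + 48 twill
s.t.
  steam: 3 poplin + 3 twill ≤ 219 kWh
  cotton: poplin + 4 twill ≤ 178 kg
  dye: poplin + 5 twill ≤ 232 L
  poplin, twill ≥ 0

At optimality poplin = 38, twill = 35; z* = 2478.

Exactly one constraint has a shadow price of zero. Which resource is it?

steam: 219/219 (binding)
cotton: 178/178 (binding)
dye: 213/232 (slack 19)
By complementary slackness, a constraint with positive slack has shadow price 0 → dye.

dye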